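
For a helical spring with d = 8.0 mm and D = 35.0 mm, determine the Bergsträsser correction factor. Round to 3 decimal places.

1.345

C = D/d = 35.0/8.0 = 4.3750
K_B = (4C+2)/(4C−3) = 19.500/14.500 = 1.3448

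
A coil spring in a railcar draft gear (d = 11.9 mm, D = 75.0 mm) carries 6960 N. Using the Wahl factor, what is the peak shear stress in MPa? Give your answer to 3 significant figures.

977 MPa

Spring index C = D/d = 75.0/11.9 = 6.3025
K_W = (4C−1)/(4C−4) + 0.615/C = 24.210/21.210 + 0.0976 = 1.2390
τ₀ = 8FD/(πd³) = 8·6960·75.0/(π·11.9³) = 4.176e+06/5294.1 = 788.81 MPa
τ_max = K·τ₀ = 1.2390 × 788.81 = 977.35 MPa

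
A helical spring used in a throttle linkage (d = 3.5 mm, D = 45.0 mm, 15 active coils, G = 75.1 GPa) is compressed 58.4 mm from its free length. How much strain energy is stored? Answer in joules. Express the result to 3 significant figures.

k = Gd⁴/(8D³N_a) = (75.1×10³)(3.5⁴)/(8·45.0³·15) = 1.0306 N/mm
U = ½kδ² = 0.5 × 1.0306 × 58.4² = 1757.5 N·mm = 1.7575 J

1.76 J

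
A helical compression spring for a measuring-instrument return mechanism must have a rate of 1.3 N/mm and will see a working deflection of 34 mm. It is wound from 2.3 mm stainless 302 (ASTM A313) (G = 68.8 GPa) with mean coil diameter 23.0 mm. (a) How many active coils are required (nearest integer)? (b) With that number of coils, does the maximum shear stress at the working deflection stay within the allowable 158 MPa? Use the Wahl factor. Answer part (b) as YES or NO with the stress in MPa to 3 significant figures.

(a) 15 coils; (b) NO, τ_max = 247 MPa

N_a = Gd⁴/(8D³k) = (68.8×10³)(2.3⁴)/(8·23.0³·1.3) = 15.22 → N_a = 15
Actual rate k = Gd⁴/(8D³·15) = 1.3187 N/mm
Working load F = kδ = 1.3187·34 = 44.835 N
C = 23.0/2.3 = 10.0000; K_W = (4C−1)/(4C−4)+0.615/C = 1.1448
τ_max = K_W·8FD/(πd³) = 1.1448·215.82 = 247.08 MPa
τ_max > 158 MPa → exceeds allowable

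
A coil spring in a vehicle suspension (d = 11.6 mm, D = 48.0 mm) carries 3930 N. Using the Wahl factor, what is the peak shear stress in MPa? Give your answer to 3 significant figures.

427 MPa

Spring index C = D/d = 48.0/11.6 = 4.1379
K_W = (4C−1)/(4C−4) + 0.615/C = 15.552/12.552 + 0.1486 = 1.3876
τ₀ = 8FD/(πd³) = 8·3930·48.0/(π·11.6³) = 1.50912e+06/4903.7 = 307.75 MPa
τ_max = K·τ₀ = 1.3876 × 307.75 = 427.05 MPa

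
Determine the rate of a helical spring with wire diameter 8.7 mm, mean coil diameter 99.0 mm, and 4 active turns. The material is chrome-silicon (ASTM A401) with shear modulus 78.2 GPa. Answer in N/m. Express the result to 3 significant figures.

k = Gd⁴/(8D³N_a) = (78.2×10³ × 8.7⁴) / (8 × 99.0³ × 4)
  = 4.48006e+08 / 3.10496e+07 = 14.429 N/mm = 14429 N/m

14400 N/m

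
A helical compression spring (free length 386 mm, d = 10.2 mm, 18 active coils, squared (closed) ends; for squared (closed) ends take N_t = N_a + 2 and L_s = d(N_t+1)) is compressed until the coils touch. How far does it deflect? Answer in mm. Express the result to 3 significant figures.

N_t = 20; L_s = 10.2·21 = 214.2 mm
δ_solid = L₀ − L_s = 386 − 214.2 = 171.8 mm

172 mm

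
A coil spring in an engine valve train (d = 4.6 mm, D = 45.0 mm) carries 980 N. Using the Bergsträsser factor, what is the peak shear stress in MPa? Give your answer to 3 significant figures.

1310 MPa

Spring index C = D/d = 45.0/4.6 = 9.7826
K_B = (4C+2)/(4C−3) = 41.130/36.130 = 1.1384
τ₀ = 8FD/(πd³) = 8·980·45.0/(π·4.6³) = 352800/305.79 = 1153.7 MPa
τ_max = K·τ₀ = 1.1384 × 1153.7 = 1313.4 MPa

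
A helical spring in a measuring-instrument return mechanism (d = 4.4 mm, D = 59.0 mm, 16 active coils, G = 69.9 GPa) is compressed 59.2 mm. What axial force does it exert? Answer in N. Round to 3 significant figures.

59.0 N

k = Gd⁴/(8D³N_a) = (69.9×10³)(4.4⁴)/(8·59.0³·16) = 0.9966 N/mm
F = k·δ = 0.9966 × 59.2 = 58.999 N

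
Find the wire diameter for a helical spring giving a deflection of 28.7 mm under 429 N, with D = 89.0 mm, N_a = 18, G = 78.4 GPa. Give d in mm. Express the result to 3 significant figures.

Required rate k = F/δ = 429/28.7 = 14.948 N/mm
d = (8D³N_a·k / G)^(1/4) = (8·89.0³·18·14.948 / (78.4×10³))^0.25
  = (19355)^0.25 = 11.7950 mm

11.8 mm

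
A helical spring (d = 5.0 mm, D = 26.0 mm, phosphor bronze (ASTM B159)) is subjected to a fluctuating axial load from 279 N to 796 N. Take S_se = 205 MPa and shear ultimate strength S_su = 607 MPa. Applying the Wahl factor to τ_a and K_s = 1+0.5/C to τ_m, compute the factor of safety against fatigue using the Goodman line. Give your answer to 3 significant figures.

C = D/d = 26.0/5.0 = 5.2000; K_W = (4C−1)/(4C−4)+0.615/C = 1.2968; K_s = 1+0.5/C = 1.0962
F_a = (F_max−F_min)/2 = 258.5 N; F_m = (F_max+F_min)/2 = 537.5 N
τ_a = K_W·8F_aD/(πd³) = 1.2968 × 136.92 = 177.56 MPa
τ_m = K_s·8F_mD/(πd³) = 1.0962 × 284.7 = 312.07 MPa
Goodman: 1/n_f = τ_a/S_se + τ_m/S_su = 177.56/205 + 312.07/607 = 0.86616 + 0.51412 = 1.3803
n_f = 1/1.3803 = 0.7245

0.724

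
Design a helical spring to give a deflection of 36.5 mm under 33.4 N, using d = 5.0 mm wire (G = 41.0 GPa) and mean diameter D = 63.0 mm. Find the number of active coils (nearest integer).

14

Required rate k = F/δ = 33.4/36.5 = 0.91507 N/mm
N_a = Gd⁴/(8D³k) = (41.0×10³ × 5.0⁴)/(8 × 63.0³ × 0.91507)
    = 2.5625e+07 / 1.83048e+06 = 14 → 14 coils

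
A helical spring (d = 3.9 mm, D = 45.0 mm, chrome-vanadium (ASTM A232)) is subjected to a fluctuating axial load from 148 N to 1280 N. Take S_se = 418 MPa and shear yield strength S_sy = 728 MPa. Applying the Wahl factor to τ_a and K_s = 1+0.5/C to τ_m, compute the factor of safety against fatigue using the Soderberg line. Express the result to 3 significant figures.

0.203

C = D/d = 45.0/3.9 = 11.5385; K_W = (4C−1)/(4C−4)+0.615/C = 1.1245; K_s = 1+0.5/C = 1.0433
F_a = (F_max−F_min)/2 = 566 N; F_m = (F_max+F_min)/2 = 714 N
τ_a = K_W·8F_aD/(πd³) = 1.1245 × 1093.4 = 1229.5 MPa
τ_m = K_s·8F_mD/(πd³) = 1.0433 × 1379.3 = 1439.1 MPa
Soderberg: 1/n_f = τ_a/S_se + τ_m/S_sy = 1229.5/418 + 1439.1/728 = 2.94135 + 1.97674 = 4.9181
n_f = 1/4.9181 = 0.2033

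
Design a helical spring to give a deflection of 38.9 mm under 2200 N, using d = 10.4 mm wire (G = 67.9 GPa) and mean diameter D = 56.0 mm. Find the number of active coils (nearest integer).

10

Required rate k = F/δ = 2200/38.9 = 56.555 N/mm
N_a = Gd⁴/(8D³k) = (67.9×10³ × 10.4⁴)/(8 × 56.0³ × 56.555)
    = 7.94334e+08 / 7.94561e+07 = 9.997 → 10 coils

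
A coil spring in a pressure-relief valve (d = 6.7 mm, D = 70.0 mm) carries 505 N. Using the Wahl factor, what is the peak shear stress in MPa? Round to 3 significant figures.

341 MPa

Spring index C = D/d = 70.0/6.7 = 10.4478
K_W = (4C−1)/(4C−4) + 0.615/C = 40.791/37.791 + 0.0589 = 1.1382
τ₀ = 8FD/(πd³) = 8·505·70.0/(π·6.7³) = 282800/944.87 = 299.3 MPa
τ_max = K·τ₀ = 1.1382 × 299.3 = 340.68 MPa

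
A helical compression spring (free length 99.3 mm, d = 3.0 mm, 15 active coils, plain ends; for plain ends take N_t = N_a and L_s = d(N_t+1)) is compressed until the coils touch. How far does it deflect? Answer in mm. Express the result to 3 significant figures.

N_t = 15; L_s = 3.0·16 = 48 mm
δ_solid = L₀ − L_s = 99.3 − 48 = 51.3 mm

51.3 mm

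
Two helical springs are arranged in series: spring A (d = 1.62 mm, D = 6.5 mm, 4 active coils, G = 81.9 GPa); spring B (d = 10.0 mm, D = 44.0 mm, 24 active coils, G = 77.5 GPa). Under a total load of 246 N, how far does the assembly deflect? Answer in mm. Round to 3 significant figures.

9.02 mm

k_A = Gd⁴/(8D³N_a) = (81.9×10³)(1.62⁴)/(8·6.5³·4) = 64.188 N/mm
k_B = Gd⁴/(8D³N_a) = (77.5×10³)(10.0⁴)/(8·44.0³·24) = 47.385 N/mm
Series: 1/k_eq = 1/64.188 + 1/47.385 = 0.036683; k_eq = 27.261 N/mm
δ = F/k_eq = 246/27.261 = 9.024 mm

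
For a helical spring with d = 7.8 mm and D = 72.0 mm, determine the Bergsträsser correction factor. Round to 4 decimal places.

1.1474

C = D/d = 72.0/7.8 = 9.2308
K_B = (4C+2)/(4C−3) = 38.923/33.923 = 1.1474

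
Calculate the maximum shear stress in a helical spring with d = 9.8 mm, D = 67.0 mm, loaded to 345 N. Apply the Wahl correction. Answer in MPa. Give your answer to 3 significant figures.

76.2 MPa

Spring index C = D/d = 67.0/9.8 = 6.8367
K_W = (4C−1)/(4C−4) + 0.615/C = 26.347/23.347 + 0.0900 = 1.2185
τ₀ = 8FD/(πd³) = 8·345·67.0/(π·9.8³) = 184920/2956.8 = 62.54 MPa
τ_max = K·τ₀ = 1.2185 × 62.54 = 76.202 MPa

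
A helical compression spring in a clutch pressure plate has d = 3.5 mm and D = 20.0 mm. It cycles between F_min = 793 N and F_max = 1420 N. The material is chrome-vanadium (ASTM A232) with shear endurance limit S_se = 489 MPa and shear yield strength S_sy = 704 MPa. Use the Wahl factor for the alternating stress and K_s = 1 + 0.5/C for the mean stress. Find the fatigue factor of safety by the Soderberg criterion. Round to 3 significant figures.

0.334

C = D/d = 20.0/3.5 = 5.7143; K_W = (4C−1)/(4C−4)+0.615/C = 1.2667; K_s = 1+0.5/C = 1.0875
F_a = (F_max−F_min)/2 = 313.5 N; F_m = (F_max+F_min)/2 = 1106.5 N
τ_a = K_W·8F_aD/(πd³) = 1.2667 × 372.39 = 471.72 MPa
τ_m = K_s·8F_mD/(πd³) = 1.0875 × 1314.4 = 1429.4 MPa
Soderberg: 1/n_f = τ_a/S_se + τ_m/S_sy = 471.72/489 + 1429.4/704 = 0.96466 + 2.03036 = 2.995
n_f = 1/2.995 = 0.3339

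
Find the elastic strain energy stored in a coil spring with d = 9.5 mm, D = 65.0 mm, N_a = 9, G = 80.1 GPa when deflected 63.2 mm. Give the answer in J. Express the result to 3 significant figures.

65.9 J

k = Gd⁴/(8D³N_a) = (80.1×10³)(9.5⁴)/(8·65.0³·9) = 32.995 N/mm
U = ½kδ² = 0.5 × 32.995 × 63.2² = 65896 N·mm = 65.896 J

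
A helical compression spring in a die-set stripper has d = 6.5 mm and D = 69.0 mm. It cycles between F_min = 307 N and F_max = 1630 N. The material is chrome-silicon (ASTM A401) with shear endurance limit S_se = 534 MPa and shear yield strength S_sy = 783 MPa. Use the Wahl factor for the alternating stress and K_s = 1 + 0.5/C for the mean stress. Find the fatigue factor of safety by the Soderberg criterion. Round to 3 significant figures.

0.578

C = D/d = 69.0/6.5 = 10.6154; K_W = (4C−1)/(4C−4)+0.615/C = 1.1359; K_s = 1+0.5/C = 1.0471
F_a = (F_max−F_min)/2 = 661.5 N; F_m = (F_max+F_min)/2 = 968.5 N
τ_a = K_W·8F_aD/(πd³) = 1.1359 × 423.23 = 480.76 MPa
τ_m = K_s·8F_mD/(πd³) = 1.0471 × 619.65 = 648.84 MPa
Soderberg: 1/n_f = τ_a/S_se + τ_m/S_sy = 480.76/534 + 648.84/783 = 0.90031 + 0.82866 = 1.729
n_f = 1/1.729 = 0.5784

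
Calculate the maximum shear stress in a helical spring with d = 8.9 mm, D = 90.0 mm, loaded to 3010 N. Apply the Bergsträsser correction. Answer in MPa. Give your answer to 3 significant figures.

1110 MPa

Spring index C = D/d = 90.0/8.9 = 10.1124
K_B = (4C+2)/(4C−3) = 42.449/37.449 = 1.1335
τ₀ = 8FD/(πd³) = 8·3010·90.0/(π·8.9³) = 2.1672e+06/2214.7 = 978.54 MPa
τ_max = K·τ₀ = 1.1335 × 978.54 = 1109.2 MPa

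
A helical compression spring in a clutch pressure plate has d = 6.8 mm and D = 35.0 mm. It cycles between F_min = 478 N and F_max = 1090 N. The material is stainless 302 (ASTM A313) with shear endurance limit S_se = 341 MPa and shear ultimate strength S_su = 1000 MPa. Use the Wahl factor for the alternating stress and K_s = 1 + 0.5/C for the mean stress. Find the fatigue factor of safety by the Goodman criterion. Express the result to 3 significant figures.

C = D/d = 35.0/6.8 = 5.1471; K_W = (4C−1)/(4C−4)+0.615/C = 1.3003; K_s = 1+0.5/C = 1.0971
F_a = (F_max−F_min)/2 = 306 N; F_m = (F_max+F_min)/2 = 784 N
τ_a = K_W·8F_aD/(πd³) = 1.3003 × 86.737 = 112.79 MPa
τ_m = K_s·8F_mD/(πd³) = 1.0971 × 222.23 = 243.82 MPa
Goodman: 1/n_f = τ_a/S_se + τ_m/S_su = 112.79/341 + 243.82/1000 = 0.33075 + 0.24382 = 0.57457
n_f = 1/0.57457 = 1.74

1.74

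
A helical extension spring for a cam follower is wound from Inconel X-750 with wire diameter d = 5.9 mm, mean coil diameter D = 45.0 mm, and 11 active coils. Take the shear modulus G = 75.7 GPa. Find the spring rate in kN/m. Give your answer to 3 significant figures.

k = Gd⁴/(8D³N_a) = (75.7×10³ × 5.9⁴) / (8 × 45.0³ × 11)
  = 9.17284e+07 / 8.019e+06 = 11.439 N/mm

11.4 kN/m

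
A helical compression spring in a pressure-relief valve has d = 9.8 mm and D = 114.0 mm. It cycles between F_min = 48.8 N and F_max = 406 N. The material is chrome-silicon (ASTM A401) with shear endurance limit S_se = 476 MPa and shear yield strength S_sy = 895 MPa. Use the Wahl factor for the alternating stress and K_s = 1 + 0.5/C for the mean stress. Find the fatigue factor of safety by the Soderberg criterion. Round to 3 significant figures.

4.72

C = D/d = 114.0/9.8 = 11.6327; K_W = (4C−1)/(4C−4)+0.615/C = 1.1234; K_s = 1+0.5/C = 1.0430
F_a = (F_max−F_min)/2 = 178.6 N; F_m = (F_max+F_min)/2 = 227.4 N
τ_a = K_W·8F_aD/(πd³) = 1.1234 × 55.087 = 61.885 MPa
τ_m = K_s·8F_mD/(πd³) = 1.0430 × 70.139 = 73.153 MPa
Soderberg: 1/n_f = τ_a/S_se + τ_m/S_sy = 61.885/476 + 73.153/895 = 0.13001 + 0.08174 = 0.21175
n_f = 1/0.21175 = 4.723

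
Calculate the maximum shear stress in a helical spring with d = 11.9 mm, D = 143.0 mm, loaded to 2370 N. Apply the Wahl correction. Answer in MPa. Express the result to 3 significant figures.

573 MPa

Spring index C = D/d = 143.0/11.9 = 12.0168
K_W = (4C−1)/(4C−4) + 0.615/C = 47.067/44.067 + 0.0512 = 1.1193
τ₀ = 8FD/(πd³) = 8·2370·143.0/(π·11.9³) = 2.71128e+06/5294.1 = 512.13 MPa
τ_max = K·τ₀ = 1.1193 × 512.13 = 573.21 MPa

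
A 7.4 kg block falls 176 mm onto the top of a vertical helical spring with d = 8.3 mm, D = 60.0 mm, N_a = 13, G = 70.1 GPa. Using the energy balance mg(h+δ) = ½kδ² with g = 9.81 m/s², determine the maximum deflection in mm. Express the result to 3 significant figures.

k = Gd⁴/(8D³N_a) = (70.1×10³)(8.3⁴)/(8·60.0³·13) = 14.81 N/mm
W = mg = 7.4 × 9.81 = 72.594 N
½kδ² − Wδ − Wh = 0 → δ = (W + √(W² + 2kWh))/k
δ = (72.594 + √(5269.9 + 378431))/14.81 = (72.594 + 619.44)/14.81 = 46.728 mm

46.7 mm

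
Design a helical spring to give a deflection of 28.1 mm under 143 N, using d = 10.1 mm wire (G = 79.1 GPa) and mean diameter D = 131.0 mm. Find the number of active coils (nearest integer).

9

Required rate k = F/δ = 143/28.1 = 5.089 N/mm
N_a = Gd⁴/(8D³k) = (79.1×10³ × 10.1⁴)/(8 × 131.0³ × 5.089)
    = 8.23118e+08 / 9.15237e+07 = 8.993 → 9 coils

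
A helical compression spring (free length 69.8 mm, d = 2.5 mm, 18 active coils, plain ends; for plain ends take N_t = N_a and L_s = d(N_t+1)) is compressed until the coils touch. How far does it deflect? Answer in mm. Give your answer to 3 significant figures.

22.3 mm

N_t = 18; L_s = 2.5·19 = 47.5 mm
δ_solid = L₀ − L_s = 69.8 − 47.5 = 22.3 mm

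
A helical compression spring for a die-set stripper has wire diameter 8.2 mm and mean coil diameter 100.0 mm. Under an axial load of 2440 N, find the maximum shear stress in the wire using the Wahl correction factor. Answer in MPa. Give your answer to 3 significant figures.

1260 MPa

Spring index C = D/d = 100.0/8.2 = 12.1951
K_W = (4C−1)/(4C−4) + 0.615/C = 47.780/44.780 + 0.0504 = 1.1174
τ₀ = 8FD/(πd³) = 8·2440·100.0/(π·8.2³) = 1.952e+06/1732.2 = 1126.9 MPa
τ_max = K·τ₀ = 1.1174 × 1126.9 = 1259.2 MPa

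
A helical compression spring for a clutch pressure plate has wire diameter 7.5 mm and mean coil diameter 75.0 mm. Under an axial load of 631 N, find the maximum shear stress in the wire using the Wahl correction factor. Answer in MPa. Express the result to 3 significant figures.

Spring index C = D/d = 75.0/7.5 = 10.0000
K_W = (4C−1)/(4C−4) + 0.615/C = 39.000/36.000 + 0.0615 = 1.1448
τ₀ = 8FD/(πd³) = 8·631·75.0/(π·7.5³) = 378600/1325.4 = 285.66 MPa
τ_max = K·τ₀ = 1.1448 × 285.66 = 327.03 MPa

327 MPa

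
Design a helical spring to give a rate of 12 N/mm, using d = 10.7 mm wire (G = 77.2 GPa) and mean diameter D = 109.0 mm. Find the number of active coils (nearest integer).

N_a = Gd⁴/(8D³k) = (77.2×10³ × 10.7⁴)/(8 × 109.0³ × 12)
    = 1.01193e+09 / 1.24323e+08 = 8.14 → 8 coils

8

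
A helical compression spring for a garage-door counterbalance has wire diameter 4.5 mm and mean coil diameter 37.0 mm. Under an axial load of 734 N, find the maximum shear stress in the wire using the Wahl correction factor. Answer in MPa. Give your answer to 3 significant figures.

895 MPa

Spring index C = D/d = 37.0/4.5 = 8.2222
K_W = (4C−1)/(4C−4) + 0.615/C = 31.889/28.889 + 0.0748 = 1.1786
τ₀ = 8FD/(πd³) = 8·734·37.0/(π·4.5³) = 217264/286.28 = 758.93 MPa
τ_max = K·τ₀ = 1.1786 × 758.93 = 894.51 MPa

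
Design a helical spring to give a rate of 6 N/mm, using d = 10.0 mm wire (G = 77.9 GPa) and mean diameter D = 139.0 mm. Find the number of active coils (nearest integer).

6

N_a = Gd⁴/(8D³k) = (77.9×10³ × 10.0⁴)/(8 × 139.0³ × 6)
    = 7.79e+08 / 1.2891e+08 = 6.043 → 6 coils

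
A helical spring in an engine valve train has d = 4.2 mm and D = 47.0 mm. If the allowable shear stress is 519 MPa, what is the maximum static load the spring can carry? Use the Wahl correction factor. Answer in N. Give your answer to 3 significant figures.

285 N

C = D/d = 47.0/4.2 = 11.1905
K_W = (4C−1)/(4C−4) + 0.615/C = 43.762/40.762 + 0.0550 = 1.1286
τ_max = K·8FD/(πd³) → F_max = τ_allow·πd³/(8DK)
F_max = 519·π·4.2³/(8·47.0·1.1286) = 1.208e+05/424.34 = 284.68 N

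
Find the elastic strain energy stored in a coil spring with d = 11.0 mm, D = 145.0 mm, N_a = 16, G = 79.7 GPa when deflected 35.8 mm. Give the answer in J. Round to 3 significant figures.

1.92 J

k = Gd⁴/(8D³N_a) = (79.7×10³)(11.0⁴)/(8·145.0³·16) = 2.9903 N/mm
U = ½kδ² = 0.5 × 2.9903 × 35.8² = 1916.2 N·mm = 1.9162 J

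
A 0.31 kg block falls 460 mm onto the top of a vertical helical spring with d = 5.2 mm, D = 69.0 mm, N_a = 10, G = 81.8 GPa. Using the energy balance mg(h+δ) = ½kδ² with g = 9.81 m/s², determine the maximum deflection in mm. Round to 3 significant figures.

36.4 mm

k = Gd⁴/(8D³N_a) = (81.8×10³)(5.2⁴)/(8·69.0³·10) = 2.2758 N/mm
W = mg = 0.31 × 9.81 = 3.0411 N
½kδ² − Wδ − Wh = 0 → δ = (W + √(W² + 2kWh))/k
δ = (3.0411 + √(9.2483 + 6367.19))/2.2758 = (3.0411 + 79.853)/2.2758 = 36.424 mm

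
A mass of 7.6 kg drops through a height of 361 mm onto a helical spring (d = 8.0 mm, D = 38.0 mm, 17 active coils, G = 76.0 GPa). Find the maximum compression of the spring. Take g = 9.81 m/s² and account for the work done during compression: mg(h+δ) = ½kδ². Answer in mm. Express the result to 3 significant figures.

37.8 mm

k = Gd⁴/(8D³N_a) = (76.0×10³)(8.0⁴)/(8·38.0³·17) = 41.714 N/mm
W = mg = 7.6 × 9.81 = 74.556 N
½kδ² − Wδ − Wh = 0 → δ = (W + √(W² + 2kWh))/k
δ = (74.556 + √(5558.6 + 2.24545e+06))/41.714 = (74.556 + 1500.3)/41.714 = 37.754 mm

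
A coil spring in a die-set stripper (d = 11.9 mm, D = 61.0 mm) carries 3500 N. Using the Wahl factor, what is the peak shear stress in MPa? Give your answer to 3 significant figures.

420 MPa

Spring index C = D/d = 61.0/11.9 = 5.1261
K_W = (4C−1)/(4C−4) + 0.615/C = 19.504/16.504 + 0.1200 = 1.3017
τ₀ = 8FD/(πd³) = 8·3500·61.0/(π·11.9³) = 1.708e+06/5294.1 = 322.62 MPa
τ_max = K·τ₀ = 1.3017 × 322.62 = 419.98 MPa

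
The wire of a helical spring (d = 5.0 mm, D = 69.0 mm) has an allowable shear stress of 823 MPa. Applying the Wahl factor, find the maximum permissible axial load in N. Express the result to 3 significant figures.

531 N

C = D/d = 69.0/5.0 = 13.8000
K_W = (4C−1)/(4C−4) + 0.615/C = 54.200/51.200 + 0.0446 = 1.1032
τ_max = K·8FD/(πd³) → F_max = τ_allow·πd³/(8DK)
F_max = 823·π·5.0³/(8·69.0·1.1032) = 3.2319e+05/608.94 = 530.74 N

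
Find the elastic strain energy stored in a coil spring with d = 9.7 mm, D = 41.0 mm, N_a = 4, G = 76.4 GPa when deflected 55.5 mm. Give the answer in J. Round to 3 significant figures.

472 J

k = Gd⁴/(8D³N_a) = (76.4×10³)(9.7⁴)/(8·41.0³·4) = 306.68 N/mm
U = ½kδ² = 0.5 × 306.68 × 55.5² = 4.7232e+05 N·mm = 472.32 J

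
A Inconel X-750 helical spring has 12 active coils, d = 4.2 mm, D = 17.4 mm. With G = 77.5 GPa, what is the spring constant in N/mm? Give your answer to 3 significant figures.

47.7 N/mm

k = Gd⁴/(8D³N_a) = (77.5×10³ × 4.2⁴) / (8 × 17.4³ × 12)
  = 2.41156e+07 / 505730 = 47.685 N/mm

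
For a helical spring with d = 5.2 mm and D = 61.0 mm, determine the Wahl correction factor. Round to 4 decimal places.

C = D/d = 61.0/5.2 = 11.7308
K_W = (4C−1)/(4C−4) + 0.615/C = 45.923/42.923 + 0.0524 = 1.1223

1.1223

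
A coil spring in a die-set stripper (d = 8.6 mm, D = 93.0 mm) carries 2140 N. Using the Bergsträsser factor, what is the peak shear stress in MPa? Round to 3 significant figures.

Spring index C = D/d = 93.0/8.6 = 10.8140
K_B = (4C+2)/(4C−3) = 45.256/40.256 = 1.1242
τ₀ = 8FD/(πd³) = 8·2140·93.0/(π·8.6³) = 1.59216e+06/1998.2 = 796.79 MPa
τ_max = K·τ₀ = 1.1242 × 796.79 = 895.75 MPa

896 MPa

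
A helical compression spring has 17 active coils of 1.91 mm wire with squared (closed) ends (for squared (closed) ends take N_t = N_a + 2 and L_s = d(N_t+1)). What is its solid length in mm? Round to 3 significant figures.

38.2 mm

squared (closed) ends: N_t = N_a + 2 = 17 + 2 = 19
L_s = d·(N_t+1) = 1.91 × 20 = 38.2 mm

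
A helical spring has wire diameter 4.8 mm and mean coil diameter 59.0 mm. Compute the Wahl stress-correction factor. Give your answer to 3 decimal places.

C = D/d = 59.0/4.8 = 12.2917
K_W = (4C−1)/(4C−4) + 0.615/C = 48.167/45.167 + 0.0500 = 1.1165

1.116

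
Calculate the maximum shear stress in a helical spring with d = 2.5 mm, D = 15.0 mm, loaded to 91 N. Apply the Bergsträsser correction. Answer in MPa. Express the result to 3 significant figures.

275 MPa

Spring index C = D/d = 15.0/2.5 = 6.0000
K_B = (4C+2)/(4C−3) = 26.000/21.000 = 1.2381
τ₀ = 8FD/(πd³) = 8·91·15.0/(π·2.5³) = 10920/49.087 = 222.46 MPa
τ_max = K·τ₀ = 1.2381 × 222.46 = 275.43 MPa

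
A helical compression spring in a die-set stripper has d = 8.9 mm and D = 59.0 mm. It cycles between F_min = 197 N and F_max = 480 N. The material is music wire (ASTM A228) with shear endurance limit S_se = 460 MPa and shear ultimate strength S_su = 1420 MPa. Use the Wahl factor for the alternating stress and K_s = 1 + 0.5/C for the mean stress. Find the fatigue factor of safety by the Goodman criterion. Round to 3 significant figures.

7.41

C = D/d = 59.0/8.9 = 6.6292; K_W = (4C−1)/(4C−4)+0.615/C = 1.2260; K_s = 1+0.5/C = 1.0754
F_a = (F_max−F_min)/2 = 141.5 N; F_m = (F_max+F_min)/2 = 338.5 N
τ_a = K_W·8F_aD/(πd³) = 1.2260 × 30.156 = 36.972 MPa
τ_m = K_s·8F_mD/(πd³) = 1.0754 × 72.141 = 77.582 MPa
Goodman: 1/n_f = τ_a/S_se + τ_m/S_su = 36.972/460 + 77.582/1420 = 0.08037 + 0.05464 = 0.13501
n_f = 1/0.13501 = 7.407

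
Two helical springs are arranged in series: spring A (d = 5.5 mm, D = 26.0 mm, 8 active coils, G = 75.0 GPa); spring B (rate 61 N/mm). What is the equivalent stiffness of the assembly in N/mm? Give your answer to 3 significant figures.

30.5 N/mm

k_A = Gd⁴/(8D³N_a) = (75.0×10³)(5.5⁴)/(8·26.0³·8) = 61.012 N/mm
Series: 1/k_eq = 1/61.012 + 1/61 = 0.032784; k_eq = 30.503 N/mm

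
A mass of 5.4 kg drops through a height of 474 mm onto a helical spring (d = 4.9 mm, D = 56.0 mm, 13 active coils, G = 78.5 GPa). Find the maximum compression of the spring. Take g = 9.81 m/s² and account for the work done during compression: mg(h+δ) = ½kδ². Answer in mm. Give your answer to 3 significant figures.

165 mm

k = Gd⁴/(8D³N_a) = (78.5×10³)(4.9⁴)/(8·56.0³·13) = 2.4777 N/mm
W = mg = 5.4 × 9.81 = 52.974 N
½kδ² − Wδ − Wh = 0 → δ = (W + √(W² + 2kWh))/k
δ = (52.974 + √(2806.2 + 124431))/2.4777 = (52.974 + 356.7)/2.4777 = 165.34 mm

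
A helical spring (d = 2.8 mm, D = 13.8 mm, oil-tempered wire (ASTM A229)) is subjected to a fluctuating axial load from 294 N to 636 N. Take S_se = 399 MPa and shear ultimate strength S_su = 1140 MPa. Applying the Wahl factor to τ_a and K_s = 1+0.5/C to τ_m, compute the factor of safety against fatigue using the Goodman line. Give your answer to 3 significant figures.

0.617

C = D/d = 13.8/2.8 = 4.9286; K_W = (4C−1)/(4C−4)+0.615/C = 1.3157; K_s = 1+0.5/C = 1.1014
F_a = (F_max−F_min)/2 = 171 N; F_m = (F_max+F_min)/2 = 465 N
τ_a = K_W·8F_aD/(πd³) = 1.3157 × 273.74 = 360.16 MPa
τ_m = K_s·8F_mD/(πd³) = 1.1014 × 744.39 = 819.9 MPa
Goodman: 1/n_f = τ_a/S_se + τ_m/S_su = 360.16/399 + 819.9/1140 = 0.90266 + 0.71921 = 1.6219
n_f = 1/1.6219 = 0.6166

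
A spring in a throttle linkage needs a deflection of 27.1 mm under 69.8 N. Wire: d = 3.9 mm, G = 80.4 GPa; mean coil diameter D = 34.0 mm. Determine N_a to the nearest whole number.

23

Required rate k = F/δ = 69.8/27.1 = 2.5756 N/mm
N_a = Gd⁴/(8D³k) = (80.4×10³ × 3.9⁴)/(8 × 34.0³ × 2.5756)
    = 1.86001e+07 / 809865 = 22.97 → 23 coils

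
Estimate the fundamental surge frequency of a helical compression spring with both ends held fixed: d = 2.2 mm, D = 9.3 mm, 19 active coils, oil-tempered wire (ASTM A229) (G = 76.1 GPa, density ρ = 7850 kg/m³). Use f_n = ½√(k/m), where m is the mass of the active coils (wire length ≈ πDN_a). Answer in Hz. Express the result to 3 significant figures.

k = Gd⁴/(8D³N_a) = (76.1×10³)(2.2⁴)/(8·9.3³·19) = 14.581 N/mm = 14581 N/m
Wire length L = πDN_a = π·9.3·19 = 555.12 mm
m = ρ·(πd²/4)·L = 7850 × 3.8013×10⁻⁶ m² × 0.55512 m = 0.016565 kg
f_n = ½√(k/m) = 0.5·√(14581/0.016565) = 0.5·√(8.8022e+05) = 469.1 Hz

469 Hz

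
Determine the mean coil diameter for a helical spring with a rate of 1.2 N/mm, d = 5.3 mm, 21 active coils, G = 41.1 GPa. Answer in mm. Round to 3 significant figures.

D = (Gd⁴/(8N_a·k))^(1/3) = (41.1×10³·5.3⁴/(8·21·1.2))^(1/3)
  = (160862)^(1/3) = 54.3857 mm

54.4 mm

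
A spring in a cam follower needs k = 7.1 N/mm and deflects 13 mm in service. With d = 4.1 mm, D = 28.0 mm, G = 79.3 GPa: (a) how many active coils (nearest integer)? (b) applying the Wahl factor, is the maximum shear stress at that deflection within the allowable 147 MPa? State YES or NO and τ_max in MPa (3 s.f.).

N_a = Gd⁴/(8D³k) = (79.3×10³)(4.1⁴)/(8·28.0³·7.1) = 17.97 → N_a = 18
Actual rate k = Gd⁴/(8D³·18) = 7.0888 N/mm
Working load F = kδ = 7.0888·13 = 92.154 N
C = 28.0/4.1 = 6.8293; K_W = (4C−1)/(4C−4)+0.615/C = 1.2187
τ_max = K_W·8FD/(πd³) = 1.2187·95.337 = 116.19 MPa
τ_max ≤ 147 MPa → acceptable

(a) 18 coils; (b) YES, τ_max = 116 MPa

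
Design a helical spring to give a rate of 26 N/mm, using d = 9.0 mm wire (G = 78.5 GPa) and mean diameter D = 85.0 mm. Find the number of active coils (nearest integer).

N_a = Gd⁴/(8D³k) = (78.5×10³ × 9.0⁴)/(8 × 85.0³ × 26)
    = 5.15038e+08 / 1.27738e+08 = 4.032 → 4 coils

4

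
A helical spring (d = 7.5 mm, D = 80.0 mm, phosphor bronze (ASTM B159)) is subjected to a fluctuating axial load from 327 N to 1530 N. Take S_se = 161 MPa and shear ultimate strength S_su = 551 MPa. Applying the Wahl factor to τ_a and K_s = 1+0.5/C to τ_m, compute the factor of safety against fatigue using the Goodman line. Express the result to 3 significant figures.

0.345

C = D/d = 80.0/7.5 = 10.6667; K_W = (4C−1)/(4C−4)+0.615/C = 1.1352; K_s = 1+0.5/C = 1.0469
F_a = (F_max−F_min)/2 = 601.5 N; F_m = (F_max+F_min)/2 = 928.5 N
τ_a = K_W·8F_aD/(πd³) = 1.1352 × 290.46 = 329.74 MPa
τ_m = K_s·8F_mD/(πd³) = 1.0469 × 448.36 = 469.38 MPa
Goodman: 1/n_f = τ_a/S_se + τ_m/S_su = 329.74/161 + 469.38/551 = 2.04807 + 0.85187 = 2.8999
n_f = 1/2.8999 = 0.3448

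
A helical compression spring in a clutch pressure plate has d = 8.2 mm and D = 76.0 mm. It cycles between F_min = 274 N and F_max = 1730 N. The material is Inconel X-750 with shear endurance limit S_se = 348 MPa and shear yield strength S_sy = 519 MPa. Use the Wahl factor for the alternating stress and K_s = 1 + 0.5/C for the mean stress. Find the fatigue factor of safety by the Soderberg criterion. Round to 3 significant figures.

C = D/d = 76.0/8.2 = 9.2683; K_W = (4C−1)/(4C−4)+0.615/C = 1.1571; K_s = 1+0.5/C = 1.0539
F_a = (F_max−F_min)/2 = 728 N; F_m = (F_max+F_min)/2 = 1002 N
τ_a = K_W·8F_aD/(πd³) = 1.1571 × 255.53 = 295.67 MPa
τ_m = K_s·8F_mD/(πd³) = 1.0539 × 351.71 = 370.68 MPa
Soderberg: 1/n_f = τ_a/S_se + τ_m/S_sy = 295.67/348 + 370.68/519 = 0.84961 + 0.71422 = 1.5638
n_f = 1/1.5638 = 0.6395

0.639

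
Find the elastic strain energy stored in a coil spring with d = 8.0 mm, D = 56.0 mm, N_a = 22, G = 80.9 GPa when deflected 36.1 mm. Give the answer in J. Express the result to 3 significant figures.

6.99 J

k = Gd⁴/(8D³N_a) = (80.9×10³)(8.0⁴)/(8·56.0³·22) = 10.721 N/mm
U = ½kδ² = 0.5 × 10.721 × 36.1² = 6985.8 N·mm = 6.9858 J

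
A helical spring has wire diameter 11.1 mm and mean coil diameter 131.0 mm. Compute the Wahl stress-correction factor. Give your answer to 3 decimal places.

C = D/d = 131.0/11.1 = 11.8018
K_W = (4C−1)/(4C−4) + 0.615/C = 46.207/43.207 + 0.0521 = 1.1215

1.122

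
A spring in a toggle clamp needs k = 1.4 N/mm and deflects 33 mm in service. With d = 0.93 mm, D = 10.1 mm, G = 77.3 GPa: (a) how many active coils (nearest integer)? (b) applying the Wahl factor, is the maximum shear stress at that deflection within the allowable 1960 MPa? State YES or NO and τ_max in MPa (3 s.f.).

(a) 5 coils; (b) YES, τ_max = 1680 MPa

N_a = Gd⁴/(8D³k) = (77.3×10³)(0.93⁴)/(8·10.1³·1.4) = 5.011 → N_a = 5
Actual rate k = Gd⁴/(8D³·5) = 1.4031 N/mm
Working load F = kδ = 1.4031·33 = 46.302 N
C = 10.1/0.93 = 10.8602; K_W = (4C−1)/(4C−4)+0.615/C = 1.1327
τ_max = K_W·8FD/(πd³) = 1.1327·1480.5 = 1677 MPa
τ_max ≤ 1960 MPa → acceptable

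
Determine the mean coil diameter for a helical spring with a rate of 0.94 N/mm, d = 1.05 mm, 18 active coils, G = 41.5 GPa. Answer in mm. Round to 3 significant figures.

7.20 mm

D = (Gd⁴/(8N_a·k))^(1/3) = (41.5×10³·1.05⁴/(8·18·0.94))^(1/3)
  = (372.662)^(1/3) = 7.1962 mm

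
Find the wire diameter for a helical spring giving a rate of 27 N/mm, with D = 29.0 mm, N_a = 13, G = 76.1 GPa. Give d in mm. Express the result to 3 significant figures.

d = (8D³N_a·k / G)^(1/4) = (8·29.0³·13·27 / (76.1×10³))^0.25
  = (899.93)^0.25 = 5.4771 mm

5.48 mm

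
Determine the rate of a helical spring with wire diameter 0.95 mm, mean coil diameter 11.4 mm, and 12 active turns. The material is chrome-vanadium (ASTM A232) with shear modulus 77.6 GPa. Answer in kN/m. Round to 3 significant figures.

k = Gd⁴/(8D³N_a) = (77.6×10³ × 0.95⁴) / (8 × 11.4³ × 12)
  = 63205.7 / 142228 = 0.4444 N/mm

0.444 kN/m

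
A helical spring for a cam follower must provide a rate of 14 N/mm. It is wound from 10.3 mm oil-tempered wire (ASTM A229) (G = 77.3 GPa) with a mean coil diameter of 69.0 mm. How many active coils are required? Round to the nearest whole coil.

N_a = Gd⁴/(8D³k) = (77.3×10³ × 10.3⁴)/(8 × 69.0³ × 14)
    = 8.70018e+08 / 3.6793e+07 = 23.65 → 24 coils

24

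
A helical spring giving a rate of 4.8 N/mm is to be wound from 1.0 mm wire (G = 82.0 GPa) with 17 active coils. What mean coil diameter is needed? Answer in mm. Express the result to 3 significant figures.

D = (Gd⁴/(8N_a·k))^(1/3) = (82.0×10³·1.0⁴/(8·17·4.8))^(1/3)
  = (125.613)^(1/3) = 5.0082 mm

5.01 mm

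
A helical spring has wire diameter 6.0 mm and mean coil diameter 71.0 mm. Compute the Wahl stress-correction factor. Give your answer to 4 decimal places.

1.1212

C = D/d = 71.0/6.0 = 11.8333
K_W = (4C−1)/(4C−4) + 0.615/C = 46.333/43.333 + 0.0520 = 1.1212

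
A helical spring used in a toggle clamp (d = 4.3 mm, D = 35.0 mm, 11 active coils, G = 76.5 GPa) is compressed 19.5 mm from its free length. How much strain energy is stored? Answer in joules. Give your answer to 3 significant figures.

1.32 J

k = Gd⁴/(8D³N_a) = (76.5×10³)(4.3⁴)/(8·35.0³·11) = 6.9318 N/mm
U = ½kδ² = 0.5 × 6.9318 × 19.5² = 1317.9 N·mm = 1.3179 J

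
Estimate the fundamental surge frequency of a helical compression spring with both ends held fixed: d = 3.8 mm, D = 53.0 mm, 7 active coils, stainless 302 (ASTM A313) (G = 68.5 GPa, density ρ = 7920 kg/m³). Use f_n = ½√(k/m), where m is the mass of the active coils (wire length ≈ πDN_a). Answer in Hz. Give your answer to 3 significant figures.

k = Gd⁴/(8D³N_a) = (68.5×10³)(3.8⁴)/(8·53.0³·7) = 1.7132 N/mm = 1713.2 N/m
Wire length L = πDN_a = π·53.0·7 = 1165.5 mm
m = ρ·(πd²/4)·L = 7920 × 11.341×10⁻⁶ m² × 1.1655 m = 0.10469 kg
f_n = ½√(k/m) = 0.5·√(1713.2/0.10469) = 0.5·√(16365) = 63.962 Hz

64.0 Hz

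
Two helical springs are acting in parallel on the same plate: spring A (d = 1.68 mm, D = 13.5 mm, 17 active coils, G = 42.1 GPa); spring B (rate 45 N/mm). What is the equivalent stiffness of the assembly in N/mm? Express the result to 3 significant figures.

k_A = Gd⁴/(8D³N_a) = (42.1×10³)(1.68⁴)/(8·13.5³·17) = 1.0023 N/mm
Parallel: k_eq = 1.0023 + 45 = 46.002 N/mm

46.0 N/mm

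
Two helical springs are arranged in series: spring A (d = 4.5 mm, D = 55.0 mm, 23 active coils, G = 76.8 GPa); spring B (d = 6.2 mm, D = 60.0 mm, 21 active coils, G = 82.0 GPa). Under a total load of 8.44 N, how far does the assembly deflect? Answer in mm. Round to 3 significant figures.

k_A = Gd⁴/(8D³N_a) = (76.8×10³)(4.5⁴)/(8·55.0³·23) = 1.0287 N/mm
k_B = Gd⁴/(8D³N_a) = (82.0×10³)(6.2⁴)/(8·60.0³·21) = 3.339 N/mm
Series: 1/k_eq = 1/1.0287 + 1/3.339 = 1.2716; k_eq = 0.78644 N/mm
δ = F/k_eq = 8.44/0.78644 = 10.732 mm

10.7 mm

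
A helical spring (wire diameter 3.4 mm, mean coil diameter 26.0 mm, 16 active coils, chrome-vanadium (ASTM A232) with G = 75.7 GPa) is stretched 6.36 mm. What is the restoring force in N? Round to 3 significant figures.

28.6 N

k = Gd⁴/(8D³N_a) = (75.7×10³)(3.4⁴)/(8·26.0³·16) = 4.4966 N/mm
F = k·δ = 4.4966 × 6.36 = 28.598 N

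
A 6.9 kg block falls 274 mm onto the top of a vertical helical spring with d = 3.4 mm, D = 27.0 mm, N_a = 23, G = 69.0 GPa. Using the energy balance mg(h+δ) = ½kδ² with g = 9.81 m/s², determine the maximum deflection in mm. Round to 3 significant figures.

k = Gd⁴/(8D³N_a) = (69.0×10³)(3.4⁴)/(8·27.0³·23) = 2.546 N/mm
W = mg = 6.9 × 9.81 = 67.689 N
½kδ² − Wδ − Wh = 0 → δ = (W + √(W² + 2kWh))/k
δ = (67.689 + √(4581.8 + 94439.6))/2.546 = (67.689 + 314.68)/2.546 = 150.18 mm

150 mm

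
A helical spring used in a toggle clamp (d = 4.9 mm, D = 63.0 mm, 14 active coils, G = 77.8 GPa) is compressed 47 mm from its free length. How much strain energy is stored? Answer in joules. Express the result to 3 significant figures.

1.77 J

k = Gd⁴/(8D³N_a) = (77.8×10³)(4.9⁴)/(8·63.0³·14) = 1.6015 N/mm
U = ½kδ² = 0.5 × 1.6015 × 47² = 1768.8 N·mm = 1.7688 J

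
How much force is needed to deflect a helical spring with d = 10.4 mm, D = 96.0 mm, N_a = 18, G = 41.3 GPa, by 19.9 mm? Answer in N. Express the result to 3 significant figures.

75.5 N

k = Gd⁴/(8D³N_a) = (41.3×10³)(10.4⁴)/(8·96.0³·18) = 3.7923 N/mm
F = k·δ = 3.7923 × 19.9 = 75.468 N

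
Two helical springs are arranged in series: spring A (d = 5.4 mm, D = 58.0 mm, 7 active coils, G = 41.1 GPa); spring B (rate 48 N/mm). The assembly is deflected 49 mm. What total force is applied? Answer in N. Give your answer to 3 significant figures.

k_A = Gd⁴/(8D³N_a) = (41.1×10³)(5.4⁴)/(8·58.0³·7) = 3.1985 N/mm
Series: 1/k_eq = 1/3.1985 + 1/48 = 0.33348; k_eq = 2.9987 N/mm
F = k_eq·δ = 2.9987·49 = 146.93 N

147 N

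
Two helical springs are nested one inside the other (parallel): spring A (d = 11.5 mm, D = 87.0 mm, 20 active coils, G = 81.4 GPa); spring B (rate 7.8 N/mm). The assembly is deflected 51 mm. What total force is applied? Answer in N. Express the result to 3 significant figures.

1090 N

k_A = Gd⁴/(8D³N_a) = (81.4×10³)(11.5⁴)/(8·87.0³·20) = 13.513 N/mm
Parallel: k_eq = 13.513 + 7.8 = 21.313 N/mm
F = k_eq·δ = 21.313·51 = 1086.9 N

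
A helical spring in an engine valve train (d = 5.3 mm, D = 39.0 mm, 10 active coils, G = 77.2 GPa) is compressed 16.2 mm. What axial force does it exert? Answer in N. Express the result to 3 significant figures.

k = Gd⁴/(8D³N_a) = (77.2×10³)(5.3⁴)/(8·39.0³·10) = 12.836 N/mm
F = k·δ = 12.836 × 16.2 = 207.95 N

208 N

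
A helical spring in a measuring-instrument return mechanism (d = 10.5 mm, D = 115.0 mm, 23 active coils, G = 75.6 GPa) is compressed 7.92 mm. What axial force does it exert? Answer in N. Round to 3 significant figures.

26.0 N

k = Gd⁴/(8D³N_a) = (75.6×10³)(10.5⁴)/(8·115.0³·23) = 3.2837 N/mm
F = k·δ = 3.2837 × 7.92 = 26.007 N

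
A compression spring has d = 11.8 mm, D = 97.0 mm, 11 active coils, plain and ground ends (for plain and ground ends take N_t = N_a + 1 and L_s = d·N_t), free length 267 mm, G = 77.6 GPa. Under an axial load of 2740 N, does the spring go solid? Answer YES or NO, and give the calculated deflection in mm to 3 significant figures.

YES, δ = 146 mm

k = Gd⁴/(8D³N_a) = (77.6×10³)(11.8⁴)/(8·97.0³·11) = 18.732 N/mm
N_t = 12; L_s = 11.8·12 = 141.6 mm; δ_solid = L₀ − L_s = 267 − 141.6 = 125.4 mm
δ = F/k = 2740/18.732 = 146.27 mm
δ ≥ δ_solid → spring goes solid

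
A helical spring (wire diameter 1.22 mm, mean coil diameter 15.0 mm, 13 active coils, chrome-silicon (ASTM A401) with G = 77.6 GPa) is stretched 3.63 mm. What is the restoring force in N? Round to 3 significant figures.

k = Gd⁴/(8D³N_a) = (77.6×10³)(1.22⁴)/(8·15.0³·13) = 0.48977 N/mm
F = k·δ = 0.48977 × 3.63 = 1.7779 N

1.78 N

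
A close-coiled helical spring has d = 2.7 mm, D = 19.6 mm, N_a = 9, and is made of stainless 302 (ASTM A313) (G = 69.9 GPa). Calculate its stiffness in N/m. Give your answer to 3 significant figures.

k = Gd⁴/(8D³N_a) = (69.9×10³ × 2.7⁴) / (8 × 19.6³ × 9)
  = 3.71477e+06 / 542127 = 6.8522 N/mm = 6852.2 N/m

6850 N/m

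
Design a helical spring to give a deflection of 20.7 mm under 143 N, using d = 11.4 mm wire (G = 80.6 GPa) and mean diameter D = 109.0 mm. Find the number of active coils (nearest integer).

19

Required rate k = F/δ = 143/20.7 = 6.9082 N/mm
N_a = Gd⁴/(8D³k) = (80.6×10³ × 11.4⁴)/(8 × 109.0³ × 6.9082)
    = 1.3613e+09 / 7.15707e+07 = 19.02 → 19 coils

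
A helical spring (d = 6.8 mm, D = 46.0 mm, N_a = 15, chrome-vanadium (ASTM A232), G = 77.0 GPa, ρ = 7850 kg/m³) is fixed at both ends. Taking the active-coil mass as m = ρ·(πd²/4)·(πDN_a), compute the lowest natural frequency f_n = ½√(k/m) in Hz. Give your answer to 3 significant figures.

75.5 Hz

k = Gd⁴/(8D³N_a) = (77.0×10³)(6.8⁴)/(8·46.0³·15) = 14.095 N/mm = 14095 N/m
Wire length L = πDN_a = π·46.0·15 = 2167.7 mm
m = ρ·(πd²/4)·L = 7850 × 36.317×10⁻⁶ m² × 2.1677 m = 0.61798 kg
f_n = ½√(k/m) = 0.5·√(14095/0.61798) = 0.5·√(22808) = 75.512 Hz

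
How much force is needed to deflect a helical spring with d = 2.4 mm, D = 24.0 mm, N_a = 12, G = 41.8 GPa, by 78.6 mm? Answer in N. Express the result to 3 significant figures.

k = Gd⁴/(8D³N_a) = (41.8×10³)(2.4⁴)/(8·24.0³·12) = 1.045 N/mm
F = k·δ = 1.045 × 78.6 = 82.137 N

82.1 N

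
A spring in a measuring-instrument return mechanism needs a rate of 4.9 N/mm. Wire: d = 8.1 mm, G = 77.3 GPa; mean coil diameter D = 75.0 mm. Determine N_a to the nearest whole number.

20

N_a = Gd⁴/(8D³k) = (77.3×10³ × 8.1⁴)/(8 × 75.0³ × 4.9)
    = 3.32751e+08 / 1.65375e+07 = 20.12 → 20 coils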